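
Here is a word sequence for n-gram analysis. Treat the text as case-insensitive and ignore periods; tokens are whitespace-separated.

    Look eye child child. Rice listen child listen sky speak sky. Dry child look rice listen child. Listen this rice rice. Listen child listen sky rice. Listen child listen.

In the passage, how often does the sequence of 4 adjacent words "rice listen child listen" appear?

4

Scanning the 26 overlapping 4-gram windows for "rice listen child listen":
  position 5–8: rice listen child listen
  position 15–18: rice listen child listen
  position 21–24: rice listen child listen
  position 26–29: rice listen child listen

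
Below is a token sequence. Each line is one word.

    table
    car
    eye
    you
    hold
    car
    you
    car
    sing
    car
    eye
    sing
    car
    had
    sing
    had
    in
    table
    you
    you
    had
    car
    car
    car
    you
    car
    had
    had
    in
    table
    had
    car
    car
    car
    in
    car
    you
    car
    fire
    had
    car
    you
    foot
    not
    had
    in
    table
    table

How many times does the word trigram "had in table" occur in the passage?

3

Scanning the 46 overlapping trigram windows for "had in table":
  position 16–18: had in table
  position 28–30: had in table
  position 45–47: had in table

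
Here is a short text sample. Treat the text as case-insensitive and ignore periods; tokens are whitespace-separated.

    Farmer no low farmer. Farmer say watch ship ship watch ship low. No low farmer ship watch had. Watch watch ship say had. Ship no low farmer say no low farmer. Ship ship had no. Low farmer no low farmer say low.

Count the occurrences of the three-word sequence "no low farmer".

Scanning the 40 overlapping trigram windows for "no low farmer":
  position 2–4: no low farmer
  position 13–15: no low farmer
  position 25–27: no low farmer
  position 29–31: no low farmer
  position 35–37: no low farmer
  position 38–40: no low farmer

6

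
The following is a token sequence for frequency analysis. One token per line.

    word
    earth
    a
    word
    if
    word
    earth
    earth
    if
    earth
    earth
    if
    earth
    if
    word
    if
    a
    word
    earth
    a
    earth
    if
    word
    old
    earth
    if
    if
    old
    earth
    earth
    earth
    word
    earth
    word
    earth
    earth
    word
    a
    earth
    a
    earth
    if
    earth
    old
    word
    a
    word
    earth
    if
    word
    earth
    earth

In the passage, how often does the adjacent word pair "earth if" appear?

Scanning the 51 overlapping bigram windows for "earth if":
  position 8–9: earth if
  position 11–12: earth if
  position 13–14: earth if
  position 21–22: earth if
  position 25–26: earth if
  position 41–42: earth if
  position 48–49: earth if

7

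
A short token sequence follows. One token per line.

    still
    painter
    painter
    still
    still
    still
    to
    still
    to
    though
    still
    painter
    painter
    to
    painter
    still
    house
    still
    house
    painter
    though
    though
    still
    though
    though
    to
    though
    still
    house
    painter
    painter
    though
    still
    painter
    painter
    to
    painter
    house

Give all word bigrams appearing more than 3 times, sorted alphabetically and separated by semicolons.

Bigram counts meeting the condition (more than 3 times):
  painter painter: 4
  though still: 4

painter painter; though still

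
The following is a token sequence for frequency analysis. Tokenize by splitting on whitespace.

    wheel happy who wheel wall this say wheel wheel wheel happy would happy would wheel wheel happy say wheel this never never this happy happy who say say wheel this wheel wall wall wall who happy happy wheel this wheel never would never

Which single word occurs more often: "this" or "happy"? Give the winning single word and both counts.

"this": 5 occurrences
"happy": 8 occurrences

"happy" (8 vs 5)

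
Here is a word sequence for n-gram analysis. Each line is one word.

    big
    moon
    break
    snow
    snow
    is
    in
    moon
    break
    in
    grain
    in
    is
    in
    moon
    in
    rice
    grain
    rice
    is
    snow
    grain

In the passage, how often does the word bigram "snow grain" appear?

1

Scanning the 21 overlapping bigram windows for "snow grain":
  position 21–22: snow grain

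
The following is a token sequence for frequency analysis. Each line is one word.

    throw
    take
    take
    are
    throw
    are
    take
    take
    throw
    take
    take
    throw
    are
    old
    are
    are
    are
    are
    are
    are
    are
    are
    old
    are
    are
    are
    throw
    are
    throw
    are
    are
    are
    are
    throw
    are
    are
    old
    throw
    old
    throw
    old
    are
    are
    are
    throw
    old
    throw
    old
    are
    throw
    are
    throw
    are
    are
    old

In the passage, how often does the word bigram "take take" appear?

Scanning the 54 overlapping bigram windows for "take take":
  position 2–3: take take
  position 7–8: take take
  position 10–11: take take

3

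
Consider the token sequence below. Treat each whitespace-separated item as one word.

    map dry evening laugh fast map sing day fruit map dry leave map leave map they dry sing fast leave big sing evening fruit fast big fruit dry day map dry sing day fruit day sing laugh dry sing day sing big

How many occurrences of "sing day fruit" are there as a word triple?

2

Scanning the 40 overlapping trigram windows for "sing day fruit":
  position 7–9: sing day fruit
  position 32–34: sing day fruit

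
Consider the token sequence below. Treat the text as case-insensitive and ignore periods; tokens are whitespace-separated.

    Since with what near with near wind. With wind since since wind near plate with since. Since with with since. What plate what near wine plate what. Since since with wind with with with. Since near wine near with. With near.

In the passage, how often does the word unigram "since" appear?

9

Scanning the 41 tokens for "since":
  position 1: since
  position 10: since
  position 11: since
  position 16: since
  position 17: since
  position 20: since
  position 28: since
  position 29: since
  position 35: since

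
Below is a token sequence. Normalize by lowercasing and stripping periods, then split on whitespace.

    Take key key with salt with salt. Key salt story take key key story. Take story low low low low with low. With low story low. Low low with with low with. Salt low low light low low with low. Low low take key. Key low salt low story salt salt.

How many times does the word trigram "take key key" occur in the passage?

Scanning the 49 overlapping trigram windows for "take key key":
  position 1–3: take key key
  position 11–13: take key key
  position 43–45: take key key

3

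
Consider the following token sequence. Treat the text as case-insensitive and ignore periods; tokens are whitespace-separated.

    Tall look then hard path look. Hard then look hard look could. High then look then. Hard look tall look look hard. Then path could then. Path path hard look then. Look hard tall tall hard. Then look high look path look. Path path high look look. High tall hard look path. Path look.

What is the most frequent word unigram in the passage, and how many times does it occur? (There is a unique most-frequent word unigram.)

Unigram frequencies (highest first):
  look: 17
  hard: 9
  path: 9
  then: 8
  tall: 5
  high: 4
  … (1 more, each ≤ 2)

"look", 17 times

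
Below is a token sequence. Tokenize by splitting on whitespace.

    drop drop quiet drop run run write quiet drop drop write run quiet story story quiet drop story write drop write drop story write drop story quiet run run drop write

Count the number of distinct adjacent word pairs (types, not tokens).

18

31 tokens → 30 bigram windows in total.
Repeated bigrams (each contributes count−1 duplicates):
  drop story: 3
  drop write: 3
  quiet drop: 3
  write drop: 3
  drop drop: 2
  run run: 2
  story quiet: 2
  story write: 2
12 duplicate windows → 30 − 12 = 18 distinct.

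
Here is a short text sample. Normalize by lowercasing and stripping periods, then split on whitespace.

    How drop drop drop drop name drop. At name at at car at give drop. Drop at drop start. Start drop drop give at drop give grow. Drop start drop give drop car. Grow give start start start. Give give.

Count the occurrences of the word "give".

7

Scanning the 40 tokens for "give":
  position 14: give
  position 23: give
  position 26: give
  position 31: give
  position 35: give
  position 39: give
  position 40: give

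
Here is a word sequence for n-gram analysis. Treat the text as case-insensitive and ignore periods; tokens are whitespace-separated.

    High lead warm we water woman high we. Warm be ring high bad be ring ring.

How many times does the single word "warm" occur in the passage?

Scanning the 16 tokens for "warm":
  position 3: warm
  position 9: warm

2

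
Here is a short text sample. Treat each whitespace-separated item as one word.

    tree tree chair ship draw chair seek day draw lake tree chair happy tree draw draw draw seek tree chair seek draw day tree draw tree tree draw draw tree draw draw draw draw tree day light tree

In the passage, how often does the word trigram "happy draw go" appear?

0

Scanning the 36 overlapping trigram windows for "happy draw go":
  (none found)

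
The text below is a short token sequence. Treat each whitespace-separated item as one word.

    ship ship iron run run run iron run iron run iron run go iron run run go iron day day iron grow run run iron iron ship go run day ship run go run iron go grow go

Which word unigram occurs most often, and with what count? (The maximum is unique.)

Unigram frequencies (highest first):
  run: 13
  iron: 10
  go: 6
  ship: 4
  day: 3
  grow: 2

"run", 13 times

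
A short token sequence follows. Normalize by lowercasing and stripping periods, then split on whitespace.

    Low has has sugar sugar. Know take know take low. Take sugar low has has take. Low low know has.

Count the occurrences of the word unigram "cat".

Scanning the 20 tokens for "cat":
  (none found)

0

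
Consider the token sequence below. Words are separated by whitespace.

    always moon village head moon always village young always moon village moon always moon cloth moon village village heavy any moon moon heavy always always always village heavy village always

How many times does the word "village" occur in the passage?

Scanning the 30 tokens for "village":
  position 3: village
  position 7: village
  position 11: village
  position 17: village
  position 18: village
  position 27: village
  position 29: village

7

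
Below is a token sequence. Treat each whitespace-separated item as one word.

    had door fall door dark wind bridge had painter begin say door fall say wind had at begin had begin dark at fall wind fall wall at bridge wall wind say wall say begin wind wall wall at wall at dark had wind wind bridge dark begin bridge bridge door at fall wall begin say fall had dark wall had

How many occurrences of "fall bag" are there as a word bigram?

0

Scanning the 59 overlapping bigram windows for "fall bag":
  (none found)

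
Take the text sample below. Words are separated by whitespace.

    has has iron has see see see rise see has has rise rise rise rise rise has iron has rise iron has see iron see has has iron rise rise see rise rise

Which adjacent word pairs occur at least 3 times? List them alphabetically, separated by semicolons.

Bigram counts meeting the condition (at least 3 times):
  has has: 3
  has iron: 3
  iron has: 3
  rise rise: 6

has has; has iron; iron has; rise rise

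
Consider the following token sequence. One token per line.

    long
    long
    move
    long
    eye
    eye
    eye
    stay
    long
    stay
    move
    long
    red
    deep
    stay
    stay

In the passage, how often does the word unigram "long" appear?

5

Scanning the 16 tokens for "long":
  position 1: long
  position 2: long
  position 4: long
  position 9: long
  position 12: long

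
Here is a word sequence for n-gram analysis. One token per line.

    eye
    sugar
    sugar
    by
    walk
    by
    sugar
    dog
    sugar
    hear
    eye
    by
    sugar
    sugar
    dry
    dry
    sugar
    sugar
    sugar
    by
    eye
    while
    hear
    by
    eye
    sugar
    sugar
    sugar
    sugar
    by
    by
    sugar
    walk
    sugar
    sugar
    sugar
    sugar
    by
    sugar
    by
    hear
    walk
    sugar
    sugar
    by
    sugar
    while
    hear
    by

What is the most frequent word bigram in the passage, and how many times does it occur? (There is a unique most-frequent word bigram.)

"sugar sugar", 11 times

Bigram frequencies (highest first):
  sugar sugar: 11
  sugar by: 6
  by sugar: 5
  eye sugar: 2
  by eye: 2
  while hear: 2
  … (18 more, each ≤ 2)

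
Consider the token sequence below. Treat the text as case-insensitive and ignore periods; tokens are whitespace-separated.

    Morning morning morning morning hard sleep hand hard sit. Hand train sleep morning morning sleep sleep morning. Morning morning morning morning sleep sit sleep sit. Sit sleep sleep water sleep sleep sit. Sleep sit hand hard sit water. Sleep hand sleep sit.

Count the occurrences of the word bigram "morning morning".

Scanning the 41 overlapping bigram windows for "morning morning":
  position 1–2: morning morning
  position 2–3: morning morning
  position 3–4: morning morning
  position 13–14: morning morning
  position 17–18: morning morning
  position 18–19: morning morning
  position 19–20: morning morning
  position 20–21: morning morning

8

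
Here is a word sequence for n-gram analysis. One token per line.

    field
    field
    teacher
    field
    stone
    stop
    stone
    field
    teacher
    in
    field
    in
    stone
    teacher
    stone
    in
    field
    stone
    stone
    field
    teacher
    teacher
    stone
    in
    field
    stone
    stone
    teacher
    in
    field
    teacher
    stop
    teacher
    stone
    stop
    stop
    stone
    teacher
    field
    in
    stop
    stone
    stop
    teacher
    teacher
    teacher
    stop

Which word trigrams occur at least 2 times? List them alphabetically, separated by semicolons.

field stone stone; in field stone; stone field teacher; stone in field; teacher in field; teacher stone in

Trigram counts meeting the condition (at least 2 times):
  field stone stone: 2
  in field stone: 2
  stone field teacher: 2
  stone in field: 2
  teacher in field: 2
  teacher stone in: 2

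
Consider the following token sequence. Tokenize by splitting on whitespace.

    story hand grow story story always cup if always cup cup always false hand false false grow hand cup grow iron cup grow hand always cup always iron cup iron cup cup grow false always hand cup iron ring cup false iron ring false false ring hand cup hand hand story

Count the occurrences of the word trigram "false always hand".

Scanning the 49 overlapping trigram windows for "false always hand":
  position 34–36: false always hand

1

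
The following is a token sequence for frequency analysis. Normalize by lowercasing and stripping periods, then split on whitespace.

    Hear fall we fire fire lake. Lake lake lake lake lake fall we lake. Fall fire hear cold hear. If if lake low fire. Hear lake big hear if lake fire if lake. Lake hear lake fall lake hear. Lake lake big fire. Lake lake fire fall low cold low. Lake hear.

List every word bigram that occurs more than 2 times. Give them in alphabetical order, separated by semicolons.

hear lake; if lake; lake fall; lake hear; lake lake

Bigram counts meeting the condition (more than 2 times):
  hear lake: 3
  if lake: 3
  lake fall: 3
  lake hear: 3
  lake lake: 8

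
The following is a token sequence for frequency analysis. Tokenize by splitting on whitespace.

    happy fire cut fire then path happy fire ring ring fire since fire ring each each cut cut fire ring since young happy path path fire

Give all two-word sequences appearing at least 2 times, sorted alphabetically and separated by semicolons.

Bigram counts meeting the condition (at least 2 times):
  cut fire: 2
  fire ring: 3
  happy fire: 2

cut fire; fire ring; happy fire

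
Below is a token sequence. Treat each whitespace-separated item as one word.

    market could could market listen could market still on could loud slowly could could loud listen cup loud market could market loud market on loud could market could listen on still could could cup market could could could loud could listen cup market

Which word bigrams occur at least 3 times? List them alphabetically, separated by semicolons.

could could; could loud; could market; market could

Bigram counts meeting the condition (at least 3 times):
  could could: 5
  could loud: 3
  could market: 4
  market could: 4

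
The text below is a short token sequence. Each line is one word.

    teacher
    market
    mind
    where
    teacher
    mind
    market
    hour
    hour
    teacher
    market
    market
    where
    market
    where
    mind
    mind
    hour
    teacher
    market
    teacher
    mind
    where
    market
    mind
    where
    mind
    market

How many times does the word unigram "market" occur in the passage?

8

Scanning the 28 tokens for "market":
  position 2: market
  position 7: market
  position 11: market
  position 12: market
  position 14: market
  position 20: market
  position 24: market
  position 28: market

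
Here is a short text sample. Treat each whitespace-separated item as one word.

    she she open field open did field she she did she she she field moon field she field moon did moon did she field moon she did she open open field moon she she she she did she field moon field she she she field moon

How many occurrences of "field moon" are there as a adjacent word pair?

6

Scanning the 45 overlapping bigram windows for "field moon":
  position 14–15: field moon
  position 18–19: field moon
  position 24–25: field moon
  position 31–32: field moon
  position 39–40: field moon
  position 45–46: field moon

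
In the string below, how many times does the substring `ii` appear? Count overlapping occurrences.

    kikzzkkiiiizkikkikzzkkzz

3

Sliding a length-2 window over the 24 characters (23 positions):
  position 8–9: ii
  position 9–10: ii
  position 10–11: ii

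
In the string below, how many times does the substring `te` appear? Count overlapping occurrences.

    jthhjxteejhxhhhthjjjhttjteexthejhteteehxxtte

5

Sliding a length-2 window over the 44 characters (43 positions):
  position 7–8: te
  position 25–26: te
  position 34–35: te
  position 36–37: te
  position 43–44: te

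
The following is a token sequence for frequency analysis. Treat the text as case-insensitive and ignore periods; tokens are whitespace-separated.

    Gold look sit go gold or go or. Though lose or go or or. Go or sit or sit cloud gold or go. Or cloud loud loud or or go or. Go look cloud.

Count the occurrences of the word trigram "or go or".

Scanning the 32 overlapping trigram windows for "or go or":
  position 6–8: or go or
  position 11–13: or go or
  position 14–16: or go or
  position 22–24: or go or
  position 29–31: or go or

5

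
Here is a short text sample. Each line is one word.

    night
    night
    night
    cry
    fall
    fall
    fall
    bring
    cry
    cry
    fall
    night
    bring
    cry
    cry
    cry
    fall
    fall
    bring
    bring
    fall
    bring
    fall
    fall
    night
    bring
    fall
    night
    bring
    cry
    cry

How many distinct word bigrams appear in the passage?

11

31 tokens → 30 bigram windows in total.
Repeated bigrams (each contributes count−1 duplicates):
  cry cry: 4
  fall fall: 4
  bring cry: 3
  bring fall: 3
  cry fall: 3
  fall bring: 3
  fall night: 3
  night bring: 3
  … (1 more repeated)
19 duplicate windows → 30 − 19 = 11 distinct.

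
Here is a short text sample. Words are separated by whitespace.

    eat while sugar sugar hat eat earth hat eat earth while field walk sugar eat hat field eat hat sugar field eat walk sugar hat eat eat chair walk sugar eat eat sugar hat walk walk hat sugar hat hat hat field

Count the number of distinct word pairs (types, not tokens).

42 tokens → 41 bigram windows in total.
Repeated bigrams (each contributes count−1 duplicates):
  sugar hat: 4
  hat eat: 3
  walk sugar: 3
  eat earth: 2
  eat eat: 2
  eat hat: 2
  field eat: 2
  hat field: 2
  … (3 more repeated)
15 duplicate windows → 41 − 15 = 26 distinct.

26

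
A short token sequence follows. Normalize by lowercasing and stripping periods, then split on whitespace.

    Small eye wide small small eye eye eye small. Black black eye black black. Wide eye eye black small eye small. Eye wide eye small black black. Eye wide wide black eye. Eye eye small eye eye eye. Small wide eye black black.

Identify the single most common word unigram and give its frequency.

"eye", 18 times

Unigram frequencies (highest first):
  eye: 18
  black: 10
  small: 9
  wide: 6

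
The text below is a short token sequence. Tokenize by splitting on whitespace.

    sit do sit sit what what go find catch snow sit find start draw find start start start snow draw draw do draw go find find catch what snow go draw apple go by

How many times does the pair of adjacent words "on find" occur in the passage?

0

Scanning the 33 overlapping bigram windows for "on find":
  (none found)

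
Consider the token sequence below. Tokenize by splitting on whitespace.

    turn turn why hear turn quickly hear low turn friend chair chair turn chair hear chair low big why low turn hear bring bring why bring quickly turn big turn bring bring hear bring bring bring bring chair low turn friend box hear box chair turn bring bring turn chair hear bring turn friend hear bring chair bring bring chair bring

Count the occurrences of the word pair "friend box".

1

Scanning the 60 overlapping bigram windows for "friend box":
  position 41–42: friend box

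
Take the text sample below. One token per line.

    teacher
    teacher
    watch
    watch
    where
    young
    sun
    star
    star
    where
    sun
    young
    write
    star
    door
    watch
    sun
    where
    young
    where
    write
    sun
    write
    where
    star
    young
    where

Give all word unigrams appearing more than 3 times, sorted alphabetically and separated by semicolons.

star; sun; where; young

Unigram counts meeting the condition (more than 3 times):
  star: 4
  sun: 4
  where: 6
  young: 4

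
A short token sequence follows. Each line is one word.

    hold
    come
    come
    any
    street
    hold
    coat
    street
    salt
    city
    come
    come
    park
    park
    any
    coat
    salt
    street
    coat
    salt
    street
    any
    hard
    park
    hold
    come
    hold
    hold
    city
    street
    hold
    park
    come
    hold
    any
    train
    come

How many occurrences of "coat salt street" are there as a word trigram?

2

Scanning the 35 overlapping trigram windows for "coat salt street":
  position 16–18: coat salt street
  position 19–21: coat salt street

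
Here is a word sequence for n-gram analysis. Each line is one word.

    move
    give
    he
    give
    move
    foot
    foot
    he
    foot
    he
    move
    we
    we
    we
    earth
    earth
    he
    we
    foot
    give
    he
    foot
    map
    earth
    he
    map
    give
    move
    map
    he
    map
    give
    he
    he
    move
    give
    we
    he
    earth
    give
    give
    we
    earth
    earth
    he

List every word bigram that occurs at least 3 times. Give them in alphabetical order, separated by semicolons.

earth he; give he

Bigram counts meeting the condition (at least 3 times):
  earth he: 3
  give he: 3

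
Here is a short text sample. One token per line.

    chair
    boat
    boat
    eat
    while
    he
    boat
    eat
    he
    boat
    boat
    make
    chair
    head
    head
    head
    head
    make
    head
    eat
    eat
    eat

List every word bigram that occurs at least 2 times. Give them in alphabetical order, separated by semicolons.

Bigram counts meeting the condition (at least 2 times):
  boat boat: 2
  boat eat: 2
  eat eat: 2
  he boat: 2
  head head: 3

boat boat; boat eat; eat eat; he boat; head head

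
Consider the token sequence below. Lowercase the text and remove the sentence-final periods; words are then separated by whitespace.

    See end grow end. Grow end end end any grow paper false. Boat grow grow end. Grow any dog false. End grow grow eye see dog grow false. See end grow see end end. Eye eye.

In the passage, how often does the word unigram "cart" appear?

0

Scanning the 36 tokens for "cart":
  (none found)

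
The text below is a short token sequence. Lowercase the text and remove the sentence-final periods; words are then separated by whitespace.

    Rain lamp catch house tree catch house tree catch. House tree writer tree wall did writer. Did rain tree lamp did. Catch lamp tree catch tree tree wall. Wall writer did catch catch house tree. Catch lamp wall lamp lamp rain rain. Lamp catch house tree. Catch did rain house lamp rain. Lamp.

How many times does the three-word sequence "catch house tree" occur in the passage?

Scanning the 51 overlapping trigram windows for "catch house tree":
  position 3–5: catch house tree
  position 6–8: catch house tree
  position 9–11: catch house tree
  position 33–35: catch house tree
  position 44–46: catch house tree

5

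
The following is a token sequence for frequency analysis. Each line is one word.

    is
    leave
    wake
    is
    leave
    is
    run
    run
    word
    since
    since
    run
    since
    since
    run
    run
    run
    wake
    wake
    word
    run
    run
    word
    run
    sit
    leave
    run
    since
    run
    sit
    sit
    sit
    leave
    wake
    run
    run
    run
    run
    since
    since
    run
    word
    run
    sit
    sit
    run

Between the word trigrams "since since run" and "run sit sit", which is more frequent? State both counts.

"since since run" (3 vs 2)

"since since run": 3 occurrences
"run sit sit": 2 occurrences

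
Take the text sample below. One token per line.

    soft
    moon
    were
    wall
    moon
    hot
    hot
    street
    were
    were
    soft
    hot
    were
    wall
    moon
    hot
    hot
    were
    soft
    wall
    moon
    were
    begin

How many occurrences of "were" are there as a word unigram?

Scanning the 23 tokens for "were":
  position 3: were
  position 9: were
  position 10: were
  position 13: were
  position 18: were
  position 22: were

6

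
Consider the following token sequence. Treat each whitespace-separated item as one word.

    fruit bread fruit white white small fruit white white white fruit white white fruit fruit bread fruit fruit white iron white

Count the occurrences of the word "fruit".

8

Scanning the 21 tokens for "fruit":
  position 1: fruit
  position 3: fruit
  position 7: fruit
  position 11: fruit
  position 14: fruit
  position 15: fruit
  position 17: fruit
  position 18: fruit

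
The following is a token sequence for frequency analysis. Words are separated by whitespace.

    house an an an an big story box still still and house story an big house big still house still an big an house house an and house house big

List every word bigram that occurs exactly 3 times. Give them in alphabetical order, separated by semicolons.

Bigram counts meeting the condition (exactly 3 times):
  an an: 3
  an big: 3

an an; an big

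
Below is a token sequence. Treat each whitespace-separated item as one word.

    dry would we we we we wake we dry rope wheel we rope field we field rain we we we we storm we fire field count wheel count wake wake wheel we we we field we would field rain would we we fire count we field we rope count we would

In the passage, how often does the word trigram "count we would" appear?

Scanning the 49 overlapping trigram windows for "count we would":
  position 49–51: count we would

1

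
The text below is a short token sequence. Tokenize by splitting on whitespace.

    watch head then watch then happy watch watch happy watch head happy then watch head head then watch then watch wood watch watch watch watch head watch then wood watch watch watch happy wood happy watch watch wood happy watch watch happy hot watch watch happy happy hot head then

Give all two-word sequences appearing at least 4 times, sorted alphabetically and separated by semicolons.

Bigram counts meeting the condition (at least 4 times):
  happy watch: 4
  then watch: 4
  watch happy: 4
  watch head: 4
  watch watch: 9

happy watch; then watch; watch happy; watch head; watch watch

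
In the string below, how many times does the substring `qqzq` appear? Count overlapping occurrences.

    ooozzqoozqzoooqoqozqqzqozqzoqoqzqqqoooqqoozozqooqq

Sliding a length-4 window over the 50 characters (47 positions):
  position 20–23: qqzq

1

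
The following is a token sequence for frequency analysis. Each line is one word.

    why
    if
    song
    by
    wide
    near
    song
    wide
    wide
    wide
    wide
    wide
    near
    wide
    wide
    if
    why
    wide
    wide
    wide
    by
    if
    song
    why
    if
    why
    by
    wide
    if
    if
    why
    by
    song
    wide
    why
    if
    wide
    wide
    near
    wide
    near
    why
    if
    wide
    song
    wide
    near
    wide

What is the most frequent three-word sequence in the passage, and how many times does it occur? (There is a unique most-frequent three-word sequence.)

Trigram frequencies (highest first):
  wide wide wide: 4
  wide near wide: 3
  wide wide near: 2
  if why by: 2
  why if wide: 2
  why if song: 1
  … (32 more, each ≤ 1)

"wide wide wide", 4 times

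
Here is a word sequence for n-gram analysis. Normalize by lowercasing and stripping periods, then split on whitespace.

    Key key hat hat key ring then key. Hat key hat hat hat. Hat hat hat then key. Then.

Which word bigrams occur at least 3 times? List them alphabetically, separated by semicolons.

hat hat; key hat

Bigram counts meeting the condition (at least 3 times):
  hat hat: 6
  key hat: 3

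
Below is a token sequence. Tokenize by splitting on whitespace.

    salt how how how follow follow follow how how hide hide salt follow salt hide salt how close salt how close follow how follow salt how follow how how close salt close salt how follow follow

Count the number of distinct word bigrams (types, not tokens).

15

36 tokens → 35 bigram windows in total.
Repeated bigrams (each contributes count−1 duplicates):
  salt how: 5
  how follow: 4
  how how: 4
  close salt: 3
  follow follow: 3
  follow how: 3
  how close: 3
  follow salt: 2
  … (1 more repeated)
20 duplicate windows → 35 − 20 = 15 distinct.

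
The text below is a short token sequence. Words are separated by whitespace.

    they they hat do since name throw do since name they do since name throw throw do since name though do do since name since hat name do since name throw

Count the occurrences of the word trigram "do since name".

6

Scanning the 29 overlapping trigram windows for "do since name":
  position 4–6: do since name
  position 8–10: do since name
  position 12–14: do since name
  position 17–19: do since name
  position 22–24: do since name
  position 28–30: do since name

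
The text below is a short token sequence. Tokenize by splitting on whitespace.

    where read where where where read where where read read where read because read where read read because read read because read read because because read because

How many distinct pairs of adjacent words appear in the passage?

27 tokens → 26 bigram windows in total.
Repeated bigrams (each contributes count−1 duplicates):
  read because: 5
  where read: 5
  because read: 4
  read read: 4
  read where: 4
  where where: 3
19 duplicate windows → 26 − 19 = 7 distinct.

7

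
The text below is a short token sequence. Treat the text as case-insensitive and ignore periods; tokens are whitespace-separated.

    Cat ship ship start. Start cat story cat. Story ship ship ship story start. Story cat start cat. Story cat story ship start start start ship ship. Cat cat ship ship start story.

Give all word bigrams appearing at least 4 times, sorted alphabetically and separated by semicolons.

Bigram counts meeting the condition (at least 4 times):
  cat story: 4
  ship ship: 5

cat story; ship ship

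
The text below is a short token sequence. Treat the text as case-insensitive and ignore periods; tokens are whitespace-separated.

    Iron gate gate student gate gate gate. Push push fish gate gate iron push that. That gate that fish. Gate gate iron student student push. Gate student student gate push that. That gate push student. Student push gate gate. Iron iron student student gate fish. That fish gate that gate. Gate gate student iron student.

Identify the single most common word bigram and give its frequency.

Bigram frequencies (highest first):
  gate gate: 8
  student student: 4
  gate student: 3
  student gate: 3
  gate push: 3
  fish gate: 3
  … (18 more, each ≤ 3)

"gate gate", 8 times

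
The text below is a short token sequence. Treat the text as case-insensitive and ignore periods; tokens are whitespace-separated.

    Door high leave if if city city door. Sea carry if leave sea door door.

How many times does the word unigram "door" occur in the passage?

4

Scanning the 15 tokens for "door":
  position 1: door
  position 8: door
  position 14: door
  position 15: door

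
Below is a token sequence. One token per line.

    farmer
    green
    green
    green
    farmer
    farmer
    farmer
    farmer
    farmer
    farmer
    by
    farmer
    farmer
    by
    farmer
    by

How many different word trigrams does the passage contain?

16 tokens → 14 trigram windows in total.
Repeated trigrams (each contributes count−1 duplicates):
  farmer farmer farmer: 4
  farmer by farmer: 2
  farmer farmer by: 2
5 duplicate windows → 14 − 5 = 9 distinct.

9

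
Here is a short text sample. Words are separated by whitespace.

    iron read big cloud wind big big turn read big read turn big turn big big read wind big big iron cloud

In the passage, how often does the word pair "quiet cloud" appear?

0

Scanning the 21 overlapping bigram windows for "quiet cloud":
  (none found)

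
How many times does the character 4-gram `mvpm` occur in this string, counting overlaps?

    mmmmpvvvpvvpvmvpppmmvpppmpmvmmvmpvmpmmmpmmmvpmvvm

Sliding a length-4 window over the 49 characters (46 positions):
  position 43–46: mvpm

1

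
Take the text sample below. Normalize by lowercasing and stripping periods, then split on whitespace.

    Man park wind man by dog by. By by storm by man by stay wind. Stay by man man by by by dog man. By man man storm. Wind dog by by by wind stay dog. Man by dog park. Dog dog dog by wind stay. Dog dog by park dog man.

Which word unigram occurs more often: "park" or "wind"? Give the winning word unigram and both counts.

"park": 3 occurrences
"wind": 5 occurrences

"wind" (5 vs 3)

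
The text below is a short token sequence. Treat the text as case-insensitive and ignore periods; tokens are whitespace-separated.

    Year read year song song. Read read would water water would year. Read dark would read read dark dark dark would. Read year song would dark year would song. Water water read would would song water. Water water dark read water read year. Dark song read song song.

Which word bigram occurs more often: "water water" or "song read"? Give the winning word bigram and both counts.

"water water" (4 vs 2)

"water water": 4 occurrences
"song read": 2 occurrences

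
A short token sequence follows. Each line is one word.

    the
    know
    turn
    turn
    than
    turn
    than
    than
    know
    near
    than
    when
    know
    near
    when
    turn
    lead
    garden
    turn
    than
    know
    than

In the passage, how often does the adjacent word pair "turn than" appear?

3

Scanning the 21 overlapping bigram windows for "turn than":
  position 4–5: turn than
  position 6–7: turn than
  position 19–20: turn than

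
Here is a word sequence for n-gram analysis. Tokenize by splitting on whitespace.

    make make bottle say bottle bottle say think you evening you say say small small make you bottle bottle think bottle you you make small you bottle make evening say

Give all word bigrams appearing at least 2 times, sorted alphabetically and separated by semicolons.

bottle bottle; bottle say; you bottle

Bigram counts meeting the condition (at least 2 times):
  bottle bottle: 2
  bottle say: 2
  you bottle: 2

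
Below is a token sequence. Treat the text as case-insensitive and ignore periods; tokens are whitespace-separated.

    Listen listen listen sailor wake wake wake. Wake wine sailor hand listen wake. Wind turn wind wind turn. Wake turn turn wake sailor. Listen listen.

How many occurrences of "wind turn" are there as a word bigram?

2

Scanning the 24 overlapping bigram windows for "wind turn":
  position 14–15: wind turn
  position 17–18: wind turn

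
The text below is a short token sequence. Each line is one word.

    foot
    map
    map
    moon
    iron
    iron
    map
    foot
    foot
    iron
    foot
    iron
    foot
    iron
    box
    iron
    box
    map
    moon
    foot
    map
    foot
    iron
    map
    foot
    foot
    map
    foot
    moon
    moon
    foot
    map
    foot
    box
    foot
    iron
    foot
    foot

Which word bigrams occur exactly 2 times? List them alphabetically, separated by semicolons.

iron box; iron map; map moon; moon foot

Bigram counts meeting the condition (exactly 2 times):
  iron box: 2
  iron map: 2
  map moon: 2
  moon foot: 2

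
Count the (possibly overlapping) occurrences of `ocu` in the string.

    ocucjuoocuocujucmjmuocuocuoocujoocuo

7

Sliding a length-3 window over the 36 characters (34 positions):
  position 1–3: ocu
  position 8–10: ocu
  position 11–13: ocu
  position 21–23: ocu
  position 24–26: ocu
  position 28–30: ocu
  position 33–35: ocu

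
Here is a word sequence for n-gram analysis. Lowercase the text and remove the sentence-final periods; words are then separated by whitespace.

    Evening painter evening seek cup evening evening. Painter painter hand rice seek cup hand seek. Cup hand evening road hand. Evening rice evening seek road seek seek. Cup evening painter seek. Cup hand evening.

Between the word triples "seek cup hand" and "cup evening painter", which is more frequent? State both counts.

"seek cup hand" (3 vs 1)

"seek cup hand": 3 occurrences
"cup evening painter": 1 occurrence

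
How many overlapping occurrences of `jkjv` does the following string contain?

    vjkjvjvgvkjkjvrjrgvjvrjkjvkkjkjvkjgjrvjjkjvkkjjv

Sliding a length-4 window over the 48 characters (45 positions):
  position 2–5: jkjv
  position 11–14: jkjv
  position 23–26: jkjv
  position 29–32: jkjv
  position 40–43: jkjv

5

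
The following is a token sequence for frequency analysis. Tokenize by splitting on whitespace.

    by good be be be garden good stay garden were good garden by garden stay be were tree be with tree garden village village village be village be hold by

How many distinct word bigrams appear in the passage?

30 tokens → 29 bigram windows in total.
Repeated bigrams (each contributes count−1 duplicates):
  be be: 2
  village be: 2
  village village: 2
3 duplicate windows → 29 − 3 = 26 distinct.

26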